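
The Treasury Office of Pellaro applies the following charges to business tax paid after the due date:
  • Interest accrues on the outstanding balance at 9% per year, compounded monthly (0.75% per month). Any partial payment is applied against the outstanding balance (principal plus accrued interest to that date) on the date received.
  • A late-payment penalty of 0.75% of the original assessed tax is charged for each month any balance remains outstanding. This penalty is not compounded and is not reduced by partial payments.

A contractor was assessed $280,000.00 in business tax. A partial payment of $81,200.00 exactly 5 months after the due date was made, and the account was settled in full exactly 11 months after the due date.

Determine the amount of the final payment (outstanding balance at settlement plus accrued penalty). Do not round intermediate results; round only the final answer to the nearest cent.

$242,162.83

Balance at month 5: $280,000.0000 × (1 + 0.0075)^5 = $290,658.6857…
After $81,200.00 payment: $290,658.6857… − $81,200.00 = $209,458.6857…
Balance at month 11: $209,458.6857… × (1 + 0.0075)^6 = $219,062.8346…
Penalty: 11 × 0.75% × $280,000.00 = $23,100.00
Final settlement = outstanding balance + penalty = $219,062.8346… + $23,100.00 = $242,162.83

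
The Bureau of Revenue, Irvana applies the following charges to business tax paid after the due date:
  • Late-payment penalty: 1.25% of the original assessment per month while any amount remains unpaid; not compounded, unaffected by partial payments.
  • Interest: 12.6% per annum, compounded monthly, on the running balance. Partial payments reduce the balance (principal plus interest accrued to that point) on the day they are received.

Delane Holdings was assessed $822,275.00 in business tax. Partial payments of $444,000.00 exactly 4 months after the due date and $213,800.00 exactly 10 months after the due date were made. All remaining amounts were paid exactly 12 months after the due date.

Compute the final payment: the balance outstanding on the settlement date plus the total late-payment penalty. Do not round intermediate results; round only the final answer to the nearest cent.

$354,411.47

Monthly rate = 12.6% ÷ 12 = 1.05%
Balance at month 4: $822,275.0000 × (1 + 0.0105)^4 = $857,358.3025…
After $444,000.00 payment: $857,358.3025… − $444,000.00 = $413,358.3025…
Balance at month 10: $413,358.3025… × (1 + 0.0105)^6 = $440,093.1128…
After $213,800.00 payment: $440,093.1128… − $213,800.00 = $226,293.1128…
Balance at month 12: $226,293.1128… × (1 + 0.0105)^2 = $231,070.2169…
Penalty: 12 × 1.25% × $822,275.00 = $123,341.25
Final settlement = outstanding balance + penalty = $231,070.2169… + $123,341.25 = $354,411.47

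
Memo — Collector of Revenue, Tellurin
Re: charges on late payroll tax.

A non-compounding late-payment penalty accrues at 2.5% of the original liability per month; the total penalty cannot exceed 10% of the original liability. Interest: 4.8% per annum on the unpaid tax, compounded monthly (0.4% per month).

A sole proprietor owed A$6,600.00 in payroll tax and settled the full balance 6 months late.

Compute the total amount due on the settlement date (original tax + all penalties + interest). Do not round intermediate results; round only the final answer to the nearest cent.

Penalty (uncapped): 6 × 2.5% × A$6,600.00 = A$990.00; cap = 10% × A$6,600.00 = A$660.00 → penalty = A$660.00
Interest: A$6,600.00 × ((1 + 0.004)^6 − 1) = A$6,600.00 × 0.0242413… = A$159.9925…
Total = A$6,600.00 + A$660.0000 + A$159.9925… = A$7,419.99

A$7,419.99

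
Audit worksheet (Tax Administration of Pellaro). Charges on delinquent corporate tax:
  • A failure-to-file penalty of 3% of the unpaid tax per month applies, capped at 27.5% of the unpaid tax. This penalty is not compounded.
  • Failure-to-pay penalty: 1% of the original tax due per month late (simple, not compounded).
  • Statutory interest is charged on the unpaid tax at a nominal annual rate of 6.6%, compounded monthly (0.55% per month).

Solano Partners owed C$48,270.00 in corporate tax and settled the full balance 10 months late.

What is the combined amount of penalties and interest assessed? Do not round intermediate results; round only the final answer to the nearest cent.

C$20,822.78

Failure-to-file: 10 × 3% × C$48,270.00 = C$14,481.00, capped at 27.5% × C$48,270.00 = C$13,274.25
Failure-to-pay penalty = 1% × C$48,270.00 × 10 mo = C$4,827.00
Interest: C$48,270.00 × ((1 + 0.0055)^10 − 1) = C$48,270.00 × 0.0563814… = C$2,721.5306…
Penalties + interest = C$18,101.2500 + C$2,721.5306… = C$20,822.78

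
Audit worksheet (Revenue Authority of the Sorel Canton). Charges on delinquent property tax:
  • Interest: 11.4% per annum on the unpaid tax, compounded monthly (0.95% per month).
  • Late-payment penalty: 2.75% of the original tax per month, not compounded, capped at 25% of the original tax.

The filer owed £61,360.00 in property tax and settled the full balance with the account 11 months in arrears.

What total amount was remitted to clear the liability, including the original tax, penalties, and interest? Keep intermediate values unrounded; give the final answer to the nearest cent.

£83,425.54

Penalty (uncapped): 11 × 2.75% × £61,360.00 = £18,561.40; cap = 25% × £61,360.00 = £15,340.00 → penalty = £15,340.00
Interest: £61,360.00 × ((1 + 0.0095)^11 − 1) = £61,360.00 × 0.1096079… = £6,725.5432…
Total = £61,360.00 + £15,340.0000 + £6,725.5432… = £83,425.54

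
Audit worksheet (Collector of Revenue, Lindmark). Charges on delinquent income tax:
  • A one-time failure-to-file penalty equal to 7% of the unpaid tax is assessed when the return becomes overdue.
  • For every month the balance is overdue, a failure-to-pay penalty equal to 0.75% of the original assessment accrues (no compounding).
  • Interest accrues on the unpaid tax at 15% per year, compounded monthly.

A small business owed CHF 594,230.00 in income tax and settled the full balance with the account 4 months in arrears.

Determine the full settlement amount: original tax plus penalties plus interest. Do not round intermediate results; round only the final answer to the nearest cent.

Failure-to-file penalty: 7% × CHF 594,230.00 = CHF 41,596.10
Failure-to-pay penalty = 0.75% × CHF 594,230.00 × 4 mo = CHF 17,826.90
Interest (15%/yr ÷ 12 = 1.25%/month): CHF 594,230.00 × ((1 + 0.0125)^4 − 1) = CHF 30,273.2476…
Total = CHF 594,230.00 + CHF 59,423.0000 + CHF 30,273.2476… = CHF 683,926.25

CHF 683,926.25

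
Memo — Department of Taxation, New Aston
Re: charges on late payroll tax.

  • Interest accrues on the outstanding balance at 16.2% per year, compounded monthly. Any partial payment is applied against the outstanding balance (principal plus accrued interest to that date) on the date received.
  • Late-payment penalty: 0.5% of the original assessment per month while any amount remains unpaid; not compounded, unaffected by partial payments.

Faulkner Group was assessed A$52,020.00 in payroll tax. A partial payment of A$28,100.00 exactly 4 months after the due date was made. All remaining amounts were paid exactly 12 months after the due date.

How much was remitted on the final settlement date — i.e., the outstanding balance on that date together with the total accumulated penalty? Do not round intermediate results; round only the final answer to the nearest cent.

Monthly rate = 16.2% ÷ 12 = 1.35%
Balance at month 4: A$52,020.0000 × (1 + 0.0135)^4 = A$54,886.4776…
After A$28,100.00 payment: A$54,886.4776… − A$28,100.00 = A$26,786.4776…
Balance at month 12: A$26,786.4776… × (1 + 0.0135)^8 = A$29,819.8621…
Penalty: 12 × 0.5% × A$52,020.00 = A$3,121.20
Final settlement = outstanding balance + penalty = A$29,819.8621… + A$3,121.20 = A$32,941.06

A$32,941.06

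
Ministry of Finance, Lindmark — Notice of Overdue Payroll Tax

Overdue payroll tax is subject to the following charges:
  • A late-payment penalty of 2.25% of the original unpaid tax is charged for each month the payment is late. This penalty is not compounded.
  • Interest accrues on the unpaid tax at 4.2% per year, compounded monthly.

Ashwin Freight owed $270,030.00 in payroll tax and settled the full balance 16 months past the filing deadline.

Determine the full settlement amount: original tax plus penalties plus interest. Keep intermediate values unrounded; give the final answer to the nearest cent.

Late-payment penalty = 2.25% × $270,030.00 × 16 mo = $97,210.80
Interest (4.2%/yr ÷ 12 = 0.35%/month): $270,030.00 × ((1 + 0.0035)^16 − 1) = $15,525.1819…
Total = $270,030.00 + $97,210.8000 + $15,525.1819… = $382,765.98

$382,765.98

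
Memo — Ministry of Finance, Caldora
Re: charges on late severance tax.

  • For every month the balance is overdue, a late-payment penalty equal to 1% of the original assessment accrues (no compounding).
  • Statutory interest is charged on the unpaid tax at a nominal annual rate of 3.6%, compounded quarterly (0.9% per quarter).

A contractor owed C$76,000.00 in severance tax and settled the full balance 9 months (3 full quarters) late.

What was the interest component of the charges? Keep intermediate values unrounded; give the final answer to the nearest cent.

Interest: C$76,000.00 × ((1 + 0.009)^3 − 1) = C$76,000.00 × 0.0272437… = C$2,070.5234…

C$2,070.52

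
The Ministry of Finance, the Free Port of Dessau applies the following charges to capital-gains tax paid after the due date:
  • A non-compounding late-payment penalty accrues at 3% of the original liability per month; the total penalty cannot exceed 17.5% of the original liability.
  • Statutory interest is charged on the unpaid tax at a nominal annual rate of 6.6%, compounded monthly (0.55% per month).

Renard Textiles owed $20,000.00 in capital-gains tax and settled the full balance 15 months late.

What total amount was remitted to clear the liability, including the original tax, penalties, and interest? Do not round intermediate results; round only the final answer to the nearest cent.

$25,215.06

Penalty (uncapped): 15 × 3% × $20,000.00 = $9,000.00; cap = 17.5% × $20,000.00 = $3,500.00 → penalty = $3,500.00
Interest: $20,000.00 × ((1 + 0.0055)^15 − 1) = $20,000.00 × 0.0857532… = $1,715.0643…
Total = $20,000.00 + $3,500.0000 + $1,715.0643… = $25,215.06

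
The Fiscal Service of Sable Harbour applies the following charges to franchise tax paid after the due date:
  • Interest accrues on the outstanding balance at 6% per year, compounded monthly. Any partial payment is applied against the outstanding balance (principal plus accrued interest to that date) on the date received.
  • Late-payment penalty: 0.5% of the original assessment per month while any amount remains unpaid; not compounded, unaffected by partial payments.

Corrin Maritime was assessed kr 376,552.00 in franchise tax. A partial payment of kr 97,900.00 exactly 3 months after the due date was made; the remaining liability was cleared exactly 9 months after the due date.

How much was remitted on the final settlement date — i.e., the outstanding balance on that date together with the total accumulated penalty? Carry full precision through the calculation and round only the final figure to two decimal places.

Monthly rate = 6% ÷ 12 = 0.5%
Balance at month 3: kr 376,552.0000 × (1 + 0.005)^3 = kr 382,228.5685…
After kr 97,900.00 payment: kr 382,228.5685… − kr 97,900.00 = kr 284,328.5685…
Balance at month 9: kr 284,328.5685… × (1 + 0.005)^6 = kr 292,965.7622…
Penalty: 9 × 0.5% × kr 376,552.00 = kr 16,944.84
Final settlement = outstanding balance + penalty = kr 292,965.7622… + kr 16,944.84 = kr 309,910.60

kr 309,910.60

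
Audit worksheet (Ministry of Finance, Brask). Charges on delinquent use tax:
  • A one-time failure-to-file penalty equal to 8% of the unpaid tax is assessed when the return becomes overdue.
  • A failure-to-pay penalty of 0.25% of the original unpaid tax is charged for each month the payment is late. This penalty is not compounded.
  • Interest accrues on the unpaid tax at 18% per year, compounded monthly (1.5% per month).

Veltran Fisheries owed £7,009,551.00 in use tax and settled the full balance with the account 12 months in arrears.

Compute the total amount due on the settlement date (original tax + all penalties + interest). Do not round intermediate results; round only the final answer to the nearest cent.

£9,151,797.16

Failure-to-file penalty: 8% × £7,009,551.00 = £560,764.08
Failure-to-pay penalty = 0.25% × £7,009,551.00 × 12 mo = £210,286.53
Interest: £7,009,551.00 × ((1 + 0.015)^12 − 1) = £7,009,551.00 × 0.1956182… = £1,371,195.5494…
Total = £7,009,551.00 + £771,050.6100 + £1,371,195.5494… = £9,151,797.16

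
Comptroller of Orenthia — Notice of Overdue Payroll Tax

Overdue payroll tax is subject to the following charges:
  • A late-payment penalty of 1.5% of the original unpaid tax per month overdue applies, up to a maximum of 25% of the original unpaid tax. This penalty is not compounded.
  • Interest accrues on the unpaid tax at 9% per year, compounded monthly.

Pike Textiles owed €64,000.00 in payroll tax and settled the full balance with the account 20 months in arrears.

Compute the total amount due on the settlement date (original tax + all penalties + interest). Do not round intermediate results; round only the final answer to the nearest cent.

Penalty (uncapped): 20 × 1.5% × €64,000.00 = €19,200.00; cap = 25% × €64,000.00 = €16,000.00 → penalty = €16,000.00
Interest (9%/yr ÷ 12 = 0.75%/month): €64,000.00 × ((1 + 0.0075)^20 − 1) = €10,315.7851…
Total = €64,000.00 + €16,000.0000 + €10,315.7851… = €90,315.79

€90,315.79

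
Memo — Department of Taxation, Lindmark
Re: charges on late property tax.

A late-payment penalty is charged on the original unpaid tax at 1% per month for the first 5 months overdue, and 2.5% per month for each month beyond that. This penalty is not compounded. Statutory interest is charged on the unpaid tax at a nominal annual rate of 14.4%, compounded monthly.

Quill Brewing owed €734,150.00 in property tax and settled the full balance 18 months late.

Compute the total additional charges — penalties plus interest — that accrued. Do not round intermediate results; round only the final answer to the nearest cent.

€451,140.82

Penalty, months 1–5: 5 × 1% × €734,150.00 = €36,707.50
Penalty, months 6–18: 13 × 2.5% × €734,150.00 = €238,598.75
Interest (14.4%/yr ÷ 12 = 1.2%/month): €734,150.00 × ((1 + 0.012)^18 − 1) = €175,834.5697…
Penalties + interest = €275,306.2500 + €175,834.5697… = €451,140.82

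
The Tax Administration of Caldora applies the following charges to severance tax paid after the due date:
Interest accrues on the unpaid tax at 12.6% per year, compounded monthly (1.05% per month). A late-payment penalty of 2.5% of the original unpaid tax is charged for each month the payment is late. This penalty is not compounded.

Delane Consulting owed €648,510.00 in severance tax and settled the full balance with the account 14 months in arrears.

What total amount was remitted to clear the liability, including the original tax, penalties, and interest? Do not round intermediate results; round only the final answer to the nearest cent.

Late-payment penalty: 14 × 2.5% × €648,510.00 = €226,978.50
Interest: €648,510.00 × ((1 + 0.0105)^14 − 1) = €648,510.00 × 0.1574666… = €102,118.6338…
Total = €648,510.00 + €226,978.5000 + €102,118.6338… = €977,607.13

€977,607.13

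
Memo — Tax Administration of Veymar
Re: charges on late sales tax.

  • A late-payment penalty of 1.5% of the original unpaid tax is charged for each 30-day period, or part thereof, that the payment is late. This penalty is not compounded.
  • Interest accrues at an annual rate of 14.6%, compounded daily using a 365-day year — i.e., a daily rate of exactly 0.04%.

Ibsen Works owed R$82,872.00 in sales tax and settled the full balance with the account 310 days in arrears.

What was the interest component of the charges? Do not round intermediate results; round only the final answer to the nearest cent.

R$10,938.09

Interest: R$82,872.00 × ((1 + 0.0004)^310 − 1) = R$82,872.00 × 0.13198780… = R$10,938.0934…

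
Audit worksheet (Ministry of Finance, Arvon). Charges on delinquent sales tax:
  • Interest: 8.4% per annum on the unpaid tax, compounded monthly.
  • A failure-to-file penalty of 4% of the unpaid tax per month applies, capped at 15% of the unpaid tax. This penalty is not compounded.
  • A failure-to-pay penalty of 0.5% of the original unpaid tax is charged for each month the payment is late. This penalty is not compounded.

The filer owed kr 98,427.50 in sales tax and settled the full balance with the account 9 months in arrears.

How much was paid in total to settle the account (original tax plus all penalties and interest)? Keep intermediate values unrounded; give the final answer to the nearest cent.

Failure-to-file: 9 × 4% × kr 98,427.50 = kr 35,433.90, capped at 15% × kr 98,427.50 = kr 14,764.13…
Failure-to-pay penalty = 0.5% × kr 98,427.50 × 9 mo = kr 4,429.24…
Interest (8.4%/yr ÷ 12 = 0.7%/month): kr 98,427.50 × ((1 + 0.007)^9 − 1) = kr 6,377.4245…
Total = kr 98,427.50 + kr 19,193.3625 + kr 6,377.4245… = kr 123,998.29

kr 123,998.29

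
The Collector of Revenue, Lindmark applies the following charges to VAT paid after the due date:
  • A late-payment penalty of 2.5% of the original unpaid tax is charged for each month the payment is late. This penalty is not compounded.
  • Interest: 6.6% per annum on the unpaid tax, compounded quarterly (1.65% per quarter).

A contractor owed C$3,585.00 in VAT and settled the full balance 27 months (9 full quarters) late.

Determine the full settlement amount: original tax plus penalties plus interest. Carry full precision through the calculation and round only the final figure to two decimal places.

Late-payment penalty = 2.5% × C$3,585.00 × 27 mo = C$2,419.88…
Interest: C$3,585.00 × ((1 + 0.0165)^9 − 1) = C$3,585.00 × 0.1586878… = C$568.8959…
Total = C$3,585.00 + C$2,419.8750 + C$568.8959… = C$6,573.77

C$6,573.77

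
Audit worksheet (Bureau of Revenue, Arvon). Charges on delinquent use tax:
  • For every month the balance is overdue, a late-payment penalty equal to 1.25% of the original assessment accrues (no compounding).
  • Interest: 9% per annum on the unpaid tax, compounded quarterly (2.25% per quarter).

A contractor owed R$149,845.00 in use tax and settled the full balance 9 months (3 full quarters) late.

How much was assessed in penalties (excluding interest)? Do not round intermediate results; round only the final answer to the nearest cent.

R$16,857.56

Late-payment penalty: 9 × 1.25% × R$149,845.00 = R$16,857.56…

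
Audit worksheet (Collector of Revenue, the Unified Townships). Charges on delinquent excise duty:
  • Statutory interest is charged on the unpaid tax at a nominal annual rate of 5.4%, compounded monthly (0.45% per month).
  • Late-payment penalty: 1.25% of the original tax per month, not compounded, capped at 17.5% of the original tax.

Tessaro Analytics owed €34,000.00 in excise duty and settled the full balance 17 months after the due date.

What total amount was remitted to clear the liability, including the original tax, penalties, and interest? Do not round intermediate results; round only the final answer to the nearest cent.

€42,646.78

Penalty (uncapped): 17 × 1.25% × €34,000.00 = €7,225.00; cap = 17.5% × €34,000.00 = €5,950.00 → penalty = €5,950.00
Interest: €34,000.00 × ((1 + 0.0045)^17 − 1) = €34,000.00 × 0.0793170… = €2,696.7764…
Total = €34,000.00 + €5,950.0000 + €2,696.7764… = €42,646.78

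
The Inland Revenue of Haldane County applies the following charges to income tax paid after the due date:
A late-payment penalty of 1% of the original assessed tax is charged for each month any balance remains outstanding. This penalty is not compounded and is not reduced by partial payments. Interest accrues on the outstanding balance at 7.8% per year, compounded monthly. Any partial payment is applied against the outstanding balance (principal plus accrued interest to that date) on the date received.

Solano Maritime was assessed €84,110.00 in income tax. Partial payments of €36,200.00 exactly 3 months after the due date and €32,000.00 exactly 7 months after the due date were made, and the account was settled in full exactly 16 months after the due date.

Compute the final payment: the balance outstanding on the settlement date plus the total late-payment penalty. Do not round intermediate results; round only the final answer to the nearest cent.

€33,452.19

Monthly rate = 7.8% ÷ 12 = 0.65%
Balance at month 3: €84,110.0000 × (1 + 0.0065)^3 = €85,760.8290…
After €36,200.00 payment: €85,760.8290… − €36,200.00 = €49,560.8290…
Balance at month 7: €49,560.8290… × (1 + 0.0065)^4 = €50,862.0288…
After €32,000.00 payment: €50,862.0288… − €32,000.00 = €18,862.0288…
Balance at month 16: €18,862.0288… × (1 + 0.0065)^9 = €19,994.5860…
Penalty: 16 × 1% × €84,110.00 = €13,457.60
Final settlement = outstanding balance + penalty = €19,994.5860… + €13,457.60 = €33,452.19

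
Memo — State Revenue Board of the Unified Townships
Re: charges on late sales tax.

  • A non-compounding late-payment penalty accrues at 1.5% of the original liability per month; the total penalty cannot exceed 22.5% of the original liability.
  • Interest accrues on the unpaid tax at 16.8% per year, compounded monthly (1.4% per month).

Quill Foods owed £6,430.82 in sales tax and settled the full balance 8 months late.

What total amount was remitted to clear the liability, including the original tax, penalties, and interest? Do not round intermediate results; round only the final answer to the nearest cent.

£7,959.07

Penalty: 8 × 1.5% × £6,430.82 = £771.70… (below the 22.5% cap of £1,446.93…)
Interest: £6,430.82 × ((1 + 0.014)^8 − 1) = £6,430.82 × 0.1176444… = £756.5499…
Total = £6,430.82 + £771.6984 + £756.5499… = £7,959.07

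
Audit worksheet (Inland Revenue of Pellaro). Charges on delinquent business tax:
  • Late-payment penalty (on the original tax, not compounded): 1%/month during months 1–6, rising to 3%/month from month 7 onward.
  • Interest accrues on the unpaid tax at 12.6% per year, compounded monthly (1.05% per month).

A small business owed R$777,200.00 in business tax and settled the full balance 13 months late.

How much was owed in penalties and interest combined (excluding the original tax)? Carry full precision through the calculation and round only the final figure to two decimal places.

R$322,879.53

Penalty, months 1–6: 6 × 1% × R$777,200.00 = R$46,632.00
Penalty, months 7–13: 7 × 3% × R$777,200.00 = R$163,212.00
Interest: R$777,200.00 × ((1 + 0.0105)^13 − 1) = R$777,200.00 × 0.1454394… = R$113,035.5314…
Penalties + interest = R$209,844.0000 + R$113,035.5314… = R$322,879.53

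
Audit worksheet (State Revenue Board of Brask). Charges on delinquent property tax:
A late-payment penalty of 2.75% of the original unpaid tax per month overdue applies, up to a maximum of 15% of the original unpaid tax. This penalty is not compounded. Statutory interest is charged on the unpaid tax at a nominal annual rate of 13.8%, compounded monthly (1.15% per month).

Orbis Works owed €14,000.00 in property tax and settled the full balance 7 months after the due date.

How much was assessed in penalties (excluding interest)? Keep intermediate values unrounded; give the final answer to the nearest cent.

Penalty (uncapped): 7 × 2.75% × €14,000.00 = €2,695.00; cap = 15% × €14,000.00 = €2,100.00 → penalty = €2,100.00

€2,100.00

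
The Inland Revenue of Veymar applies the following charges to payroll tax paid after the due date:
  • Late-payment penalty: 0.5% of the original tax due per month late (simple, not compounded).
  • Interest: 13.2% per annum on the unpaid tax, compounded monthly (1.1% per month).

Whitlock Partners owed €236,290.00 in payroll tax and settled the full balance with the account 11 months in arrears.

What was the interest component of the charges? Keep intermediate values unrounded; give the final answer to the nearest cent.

€30,216.65

Interest: €236,290.00 × ((1 + 0.011)^11 − 1) = €236,290.00 × 0.1278795… = €30,216.6522…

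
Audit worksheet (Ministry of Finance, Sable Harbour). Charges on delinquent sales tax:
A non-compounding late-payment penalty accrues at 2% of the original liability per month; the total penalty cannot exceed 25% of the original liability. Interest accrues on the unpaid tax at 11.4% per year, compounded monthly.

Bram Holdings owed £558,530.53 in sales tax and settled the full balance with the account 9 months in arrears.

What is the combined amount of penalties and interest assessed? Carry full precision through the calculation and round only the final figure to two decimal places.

Penalty: 9 × 2% × £558,530.53 = £100,535.50… (below the 25% cap of £139,632.63…)
Interest (11.4%/yr ÷ 12 = 0.95%/month): £558,530.53 × ((1 + 0.0095)^9 − 1) = £49,609.8298…
Penalties + interest = £100,535.4954 + £49,609.8298… = £150,145.33

£150,145.33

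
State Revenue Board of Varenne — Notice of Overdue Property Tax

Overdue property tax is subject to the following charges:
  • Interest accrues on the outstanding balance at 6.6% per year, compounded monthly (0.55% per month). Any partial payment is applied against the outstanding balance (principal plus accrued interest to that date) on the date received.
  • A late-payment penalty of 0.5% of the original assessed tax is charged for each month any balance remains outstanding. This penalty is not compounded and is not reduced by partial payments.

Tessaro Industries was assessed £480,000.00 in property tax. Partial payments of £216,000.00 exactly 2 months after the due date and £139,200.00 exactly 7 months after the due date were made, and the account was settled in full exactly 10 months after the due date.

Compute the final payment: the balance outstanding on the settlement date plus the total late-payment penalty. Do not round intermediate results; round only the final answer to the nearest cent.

Balance at month 2: £480,000.0000 × (1 + 0.0055)^2 = £485,294.5200
After £216,000.00 payment: £485,294.5200 − £216,000.00 = £269,294.5200
Balance at month 7: £269,294.5200 × (1 + 0.0055)^5 = £276,782.0302…
After £139,200.00 payment: £276,782.0302… − £139,200.00 = £137,582.0302…
Balance at month 10: £137,582.0302… × (1 + 0.0055)^3 = £139,864.6421…
Penalty: 10 × 0.5% × £480,000.00 = £24,000.00
Final settlement = outstanding balance + penalty = £139,864.6421… + £24,000.00 = £163,864.64

£163,864.64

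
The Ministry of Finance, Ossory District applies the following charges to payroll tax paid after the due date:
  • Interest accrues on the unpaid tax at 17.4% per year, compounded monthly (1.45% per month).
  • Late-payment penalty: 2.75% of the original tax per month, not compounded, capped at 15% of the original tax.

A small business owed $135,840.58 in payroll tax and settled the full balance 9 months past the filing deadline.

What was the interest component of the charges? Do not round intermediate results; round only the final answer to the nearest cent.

Interest: $135,840.58 × ((1 + 0.0145)^9 − 1) = $135,840.58 × 0.1383307… = $18,790.9274…

$18,790.93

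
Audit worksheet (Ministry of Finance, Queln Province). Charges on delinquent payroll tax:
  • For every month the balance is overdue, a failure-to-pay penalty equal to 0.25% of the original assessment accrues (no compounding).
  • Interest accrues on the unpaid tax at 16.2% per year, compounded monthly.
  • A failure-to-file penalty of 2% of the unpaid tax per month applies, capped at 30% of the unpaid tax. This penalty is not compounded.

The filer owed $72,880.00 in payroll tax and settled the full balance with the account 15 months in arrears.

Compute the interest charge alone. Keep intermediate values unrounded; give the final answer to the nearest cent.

Interest (16.2%/yr ÷ 12 = 1.35%/month): $72,880.00 × ((1 + 0.0135)^15 − 1) = $16,237.8416…

$16,237.84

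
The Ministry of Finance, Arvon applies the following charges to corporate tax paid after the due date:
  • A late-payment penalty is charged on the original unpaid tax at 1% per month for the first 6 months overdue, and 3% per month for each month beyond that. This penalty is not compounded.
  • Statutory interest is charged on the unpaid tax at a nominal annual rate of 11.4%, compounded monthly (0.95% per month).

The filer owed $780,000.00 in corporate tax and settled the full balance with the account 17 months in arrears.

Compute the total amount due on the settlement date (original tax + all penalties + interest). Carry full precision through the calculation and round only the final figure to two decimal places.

Penalty, months 1–6: 6 × 1% × $780,000.00 = $46,800.00
Penalty, months 7–17: 11 × 3% × $780,000.00 = $257,400.00
Interest: $780,000.00 × ((1 + 0.0095)^17 − 1) = $780,000.00 × 0.1743769… = $136,013.9729…
Total = $780,000.00 + $304,200.0000 + $136,013.9729… = $1,220,213.97

$1,220,213.97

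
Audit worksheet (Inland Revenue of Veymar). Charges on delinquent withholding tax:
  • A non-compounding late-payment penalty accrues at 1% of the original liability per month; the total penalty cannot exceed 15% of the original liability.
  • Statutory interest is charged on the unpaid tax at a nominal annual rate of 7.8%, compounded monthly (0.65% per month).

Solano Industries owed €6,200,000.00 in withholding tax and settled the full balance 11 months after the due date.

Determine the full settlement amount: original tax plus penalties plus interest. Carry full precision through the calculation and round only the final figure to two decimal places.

Penalty: 11 × 1% × €6,200,000.00 = €682,000.00 (below the 15% cap of €930,000.00)
Interest: €6,200,000.00 × ((1 + 0.0065)^11 − 1) = €6,200,000.00 × 0.0738697… = €457,991.8771…
Total = €6,200,000.00 + €682,000.0000 + €457,991.8771… = €7,339,991.88

€7,339,991.88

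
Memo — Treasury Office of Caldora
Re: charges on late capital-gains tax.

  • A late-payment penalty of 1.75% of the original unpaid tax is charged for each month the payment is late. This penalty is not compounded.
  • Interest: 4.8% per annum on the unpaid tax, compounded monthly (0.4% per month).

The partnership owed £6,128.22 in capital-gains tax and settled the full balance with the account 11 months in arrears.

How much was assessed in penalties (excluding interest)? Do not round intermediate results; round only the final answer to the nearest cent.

Late-payment penalty: 11 × 1.75% × £6,128.22 = £1,179.68…

£1,179.68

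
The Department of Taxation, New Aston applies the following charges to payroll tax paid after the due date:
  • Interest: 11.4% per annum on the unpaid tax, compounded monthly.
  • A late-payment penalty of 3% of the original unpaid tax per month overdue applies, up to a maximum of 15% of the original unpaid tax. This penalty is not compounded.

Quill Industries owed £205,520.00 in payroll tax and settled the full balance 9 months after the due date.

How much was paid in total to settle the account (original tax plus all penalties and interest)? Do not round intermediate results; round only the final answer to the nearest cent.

£254,602.71

Penalty (uncapped): 9 × 3% × £205,520.00 = £55,490.40; cap = 15% × £205,520.00 = £30,828.00 → penalty = £30,828.00
Interest (11.4%/yr ÷ 12 = 0.95%/month): £205,520.00 × ((1 + 0.0095)^9 − 1) = £18,254.7089…
Total = £205,520.00 + £30,828.0000 + £18,254.7089… = £254,602.71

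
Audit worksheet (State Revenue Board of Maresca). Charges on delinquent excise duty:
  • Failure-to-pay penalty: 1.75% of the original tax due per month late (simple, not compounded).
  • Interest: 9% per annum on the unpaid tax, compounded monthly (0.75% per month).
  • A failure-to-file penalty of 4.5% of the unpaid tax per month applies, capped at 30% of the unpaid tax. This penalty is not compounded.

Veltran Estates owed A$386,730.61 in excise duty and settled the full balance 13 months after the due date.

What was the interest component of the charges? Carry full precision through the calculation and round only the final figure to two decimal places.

Interest: A$386,730.61 × ((1 + 0.0075)^13 − 1) = A$386,730.61 × 0.1020104… = A$39,450.5633…

A$39,450.56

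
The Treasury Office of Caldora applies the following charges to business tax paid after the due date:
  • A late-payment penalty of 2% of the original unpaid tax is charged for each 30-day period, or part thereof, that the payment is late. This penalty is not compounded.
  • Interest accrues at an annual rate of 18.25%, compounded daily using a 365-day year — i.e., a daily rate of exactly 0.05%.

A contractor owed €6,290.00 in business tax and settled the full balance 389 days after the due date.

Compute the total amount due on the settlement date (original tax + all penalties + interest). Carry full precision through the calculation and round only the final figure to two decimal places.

€9,275.51

Penalty periods: ⌈389/30⌉ = 13; penalty = 13 × 2% × €6,290.00 = €1,635.40
Interest: €6,290.00 × ((1 + 0.0005)^389 − 1) = €6,290.00 × 0.21464444… = €1,350.1135…
Total = €6,290.00 + €1,635.4000 + €1,350.1135… = €9,275.51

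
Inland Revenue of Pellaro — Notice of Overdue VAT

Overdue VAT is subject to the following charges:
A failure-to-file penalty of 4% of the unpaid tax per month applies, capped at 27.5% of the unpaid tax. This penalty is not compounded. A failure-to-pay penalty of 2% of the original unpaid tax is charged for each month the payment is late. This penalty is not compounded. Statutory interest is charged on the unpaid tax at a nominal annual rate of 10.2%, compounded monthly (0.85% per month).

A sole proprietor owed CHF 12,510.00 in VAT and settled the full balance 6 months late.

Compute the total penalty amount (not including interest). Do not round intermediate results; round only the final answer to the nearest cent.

Failure-to-file: 6 × 4% × CHF 12,510.00 = CHF 3,002.40 (under the 27.5% cap)
Failure-to-pay penalty: 6 × 2% × CHF 12,510.00 = CHF 1,501.20
Total penalty = CHF 3,002.40 + CHF 1,501.20 = CHF 4,503.60

CHF 4,503.60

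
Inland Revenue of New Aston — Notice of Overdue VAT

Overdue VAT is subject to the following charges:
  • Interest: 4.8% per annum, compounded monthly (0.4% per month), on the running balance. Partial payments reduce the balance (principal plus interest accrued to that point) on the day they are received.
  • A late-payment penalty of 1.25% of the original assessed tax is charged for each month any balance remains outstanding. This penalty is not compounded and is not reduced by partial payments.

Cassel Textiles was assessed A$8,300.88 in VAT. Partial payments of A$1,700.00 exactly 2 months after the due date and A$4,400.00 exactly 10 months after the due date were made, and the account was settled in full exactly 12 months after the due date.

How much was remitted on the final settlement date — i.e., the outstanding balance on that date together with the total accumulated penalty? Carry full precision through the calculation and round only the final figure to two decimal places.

A$3,748.83

Balance at month 2: A$8,300.8800 × (1 + 0.004)^2 = A$8,367.4199…
After A$1,700.00 payment: A$8,367.4199… − A$1,700.00 = A$6,667.4199…
Balance at month 10: A$6,667.4199… × (1 + 0.004)^8 = A$6,883.7883…
After A$4,400.00 payment: A$6,883.7883… − A$4,400.00 = A$2,483.7883…
Balance at month 12: A$2,483.7883… × (1 + 0.004)^2 = A$2,503.6984…
Penalty: 12 × 1.25% × A$8,300.88 = A$1,245.13…
Final settlement = outstanding balance + penalty = A$2,503.6984… + A$1,245.13… = A$3,748.83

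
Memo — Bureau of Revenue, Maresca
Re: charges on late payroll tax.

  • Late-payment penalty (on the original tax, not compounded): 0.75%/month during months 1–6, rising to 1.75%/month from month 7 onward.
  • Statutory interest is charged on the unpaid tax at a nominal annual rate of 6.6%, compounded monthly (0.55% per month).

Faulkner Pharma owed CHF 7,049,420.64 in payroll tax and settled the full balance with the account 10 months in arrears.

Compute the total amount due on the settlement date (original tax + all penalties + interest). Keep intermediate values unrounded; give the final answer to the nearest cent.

Penalty, months 1–6: 6 × 0.75% × CHF 7,049,420.64 = CHF 317,223.93…
Penalty, months 7–10: 4 × 1.75% × CHF 7,049,420.64 = CHF 493,459.44…
Interest: CHF 7,049,420.64 × ((1 + 0.0055)^10 − 1) = CHF 7,049,420.64 × 0.0563814… = CHF 397,456.2643…
Total = CHF 7,049,420.64 + CHF 810,683.3736 + CHF 397,456.2643… = CHF 8,257,560.28

CHF 8,257,560.28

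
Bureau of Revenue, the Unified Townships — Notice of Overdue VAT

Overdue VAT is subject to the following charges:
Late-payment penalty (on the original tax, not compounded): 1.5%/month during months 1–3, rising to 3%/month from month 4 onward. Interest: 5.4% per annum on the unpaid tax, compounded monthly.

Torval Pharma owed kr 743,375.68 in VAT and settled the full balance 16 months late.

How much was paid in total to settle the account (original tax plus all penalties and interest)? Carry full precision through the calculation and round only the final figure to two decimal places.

Penalty, months 1–3: 3 × 1.5% × kr 743,375.68 = kr 33,451.91…
Penalty, months 4–16: 13 × 3% × kr 743,375.68 = kr 289,916.52…
Interest (5.4%/yr ÷ 12 = 0.45%/month): kr 743,375.68 × ((1 + 0.0045)^16 − 1) = kr 55,367.9472…
Total = kr 743,375.68 + kr 323,368.4208 + kr 55,367.9472… = kr 1,122,112.05

kr 1,122,112.05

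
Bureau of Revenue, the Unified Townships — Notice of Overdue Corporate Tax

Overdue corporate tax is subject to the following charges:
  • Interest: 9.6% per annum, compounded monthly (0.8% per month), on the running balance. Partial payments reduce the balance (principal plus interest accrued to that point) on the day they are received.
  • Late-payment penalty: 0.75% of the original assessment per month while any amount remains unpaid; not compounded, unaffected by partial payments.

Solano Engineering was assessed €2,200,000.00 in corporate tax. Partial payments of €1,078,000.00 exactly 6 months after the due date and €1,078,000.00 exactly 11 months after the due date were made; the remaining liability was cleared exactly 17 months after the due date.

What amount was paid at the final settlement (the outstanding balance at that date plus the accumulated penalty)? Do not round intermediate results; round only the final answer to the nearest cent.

€492,095.56

Balance at month 6: €2,200,000.0000 × (1 + 0.008)^6 = €2,307,734.6636…
After €1,078,000.00 payment: €2,307,734.6636… − €1,078,000.00 = €1,229,734.6636…
Balance at month 11: €1,229,734.6636… × (1 + 0.008)^5 = €1,279,717.4018…
After €1,078,000.00 payment: €1,279,717.4018… − €1,078,000.00 = €201,717.4018…
Balance at month 17: €201,717.4018… × (1 + 0.008)^6 = €211,595.5638…
Penalty: 17 × 0.75% × €2,200,000.00 = €280,500.00
Final settlement = outstanding balance + penalty = €211,595.5638… + €280,500.00 = €492,095.56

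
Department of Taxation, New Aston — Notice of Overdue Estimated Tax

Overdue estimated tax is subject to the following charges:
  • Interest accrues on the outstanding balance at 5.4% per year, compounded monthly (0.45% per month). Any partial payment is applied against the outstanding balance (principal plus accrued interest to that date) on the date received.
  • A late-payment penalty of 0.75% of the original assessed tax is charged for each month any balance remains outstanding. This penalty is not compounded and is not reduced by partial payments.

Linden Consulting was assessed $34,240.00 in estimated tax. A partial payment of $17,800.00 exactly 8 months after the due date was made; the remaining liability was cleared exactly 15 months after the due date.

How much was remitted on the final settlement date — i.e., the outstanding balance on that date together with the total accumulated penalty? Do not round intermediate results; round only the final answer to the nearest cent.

Balance at month 8: $34,240.0000 × (1 + 0.0045)^8 = $35,492.2298…
After $17,800.00 payment: $35,492.2298… − $17,800.00 = $17,692.2298…
Balance at month 15: $17,692.2298… × (1 + 0.0045)^7 = $18,257.1153…
Penalty: 15 × 0.75% × $34,240.00 = $3,852.00
Final settlement = outstanding balance + penalty = $18,257.1153… + $3,852.00 = $22,109.12

$22,109.12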